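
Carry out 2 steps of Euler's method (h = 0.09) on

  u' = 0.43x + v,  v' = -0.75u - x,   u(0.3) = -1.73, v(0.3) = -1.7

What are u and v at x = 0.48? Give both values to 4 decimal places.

-2.0012, -1.5190

Euler on (u,v): u_{n+1} = u_n + h·u', v_{n+1} = v_n + h·v'.
0.300000: (-1.730000, -1.700000); f=(-1.571000, 0.997500) → (-1.871390, -1.610225)
0.390000: (-1.871390, -1.610225); f=(-1.442525, 1.013542) → (-2.001217, -1.519006)
(u(0.48), v(0.48)) ≈ (-2.0012, -1.5190)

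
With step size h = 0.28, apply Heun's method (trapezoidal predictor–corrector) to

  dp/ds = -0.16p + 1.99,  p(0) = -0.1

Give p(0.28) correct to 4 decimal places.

0.4491

Heun: k1 = f(s_n, p_n); k2 = f(s_n + h, p_n + h·k1); p_{n+1} = p_n + (h/2)·(k1 + k2).
s=0.000000, p=-0.100000:
  k1 = f(0.000000, -0.100000) = 2.006000
  k2 = f(0.280000, 0.461680) = 1.916131
  p ← -0.100000 + (0.28/2)·(2.006000 + 1.916131) = 0.449098
p(0.28) ≈ 0.4491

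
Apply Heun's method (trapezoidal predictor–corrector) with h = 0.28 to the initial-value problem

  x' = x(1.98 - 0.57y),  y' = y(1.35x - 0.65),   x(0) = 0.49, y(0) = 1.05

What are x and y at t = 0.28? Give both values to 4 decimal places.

0.7160, 1.0911

Heun on (x,y): k1 = f(t_n, state_n); k2 = f(t_n + h, state_n + h·k1); state_{n+1} = state_n + (h/2)·(k1 + k2).
0.000000: (0.490000, 1.050000)
  k1 = (0.676935, 0.012075)
  predictor → (0.679542, 1.053381)
  k2 = (0.937477, 0.281655)
  → (0.716018, 1.091122)
(x(0.28), y(0.28)) ≈ (0.7160, 1.0911)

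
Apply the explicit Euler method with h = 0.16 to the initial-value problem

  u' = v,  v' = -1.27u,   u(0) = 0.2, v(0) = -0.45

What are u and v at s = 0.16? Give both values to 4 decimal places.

Euler on (u,v): u_{n+1} = u_n + h·u', v_{n+1} = v_n + h·v'.
0.000000: (0.200000, -0.450000); f=(-0.450000, -0.254000) → (0.128000, -0.490640)
(u(0.16), v(0.16)) ≈ (0.1280, -0.4906)

0.1280, -0.4906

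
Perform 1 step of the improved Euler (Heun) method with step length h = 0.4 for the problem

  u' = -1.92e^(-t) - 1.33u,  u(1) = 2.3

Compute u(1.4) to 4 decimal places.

Heun: k1 = f(t_n, u_n); k2 = f(t_n + h, u_n + h·k1); u_{n+1} = u_n + (h/2)·(k1 + k2).
t=1.000000, u=2.300000:
  k1 = f(1.000000, 2.300000) = -3.765329
  k2 = f(1.400000, 0.793869) = -1.529311
  u ← 2.300000 + (0.4/2)·(-3.765329 + (-1.529311)) = 1.241072
u(1.4) ≈ 1.2411

1.2411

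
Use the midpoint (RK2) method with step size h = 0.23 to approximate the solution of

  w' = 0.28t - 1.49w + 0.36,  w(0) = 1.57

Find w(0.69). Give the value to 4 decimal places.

Midpoint: k1 = f(t_n, w_n); k2 = f(t_n + h/2, w_n + (h/2)·k1); w_{n+1} = w_n + h·k2.
t=0.000000, w=1.570000:
  k1 = f(0.000000, 1.570000) = -1.979300
  k2 = f(0.115000, 1.342380) = -1.607947
  w ← 1.570000 + 0.23·(-1.607947) = 1.200172
t=0.230000, w=1.200172:
  k1 = f(0.230000, 1.200172) = -1.363857
  k2 = f(0.345000, 1.043329) = -1.097960
  w ← 1.200172 + 0.23·(-1.097960) = 0.947641
t=0.460000, w=0.947641:
  k1 = f(0.460000, 0.947641) = -0.923186
  k2 = f(0.575000, 0.841475) = -0.732798
  w ← 0.947641 + 0.23·(-0.732798) = 0.779098
w(0.69) ≈ 0.7791

0.7791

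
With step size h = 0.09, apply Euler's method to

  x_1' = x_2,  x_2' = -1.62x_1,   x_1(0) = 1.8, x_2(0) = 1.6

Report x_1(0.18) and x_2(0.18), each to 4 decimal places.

Euler on (x_1,x_2): x_1_{n+1} = x_1_n + h·x_1', x_2_{n+1} = x_2_n + h·x_2'.
0.000000: (1.800000, 1.600000); f=(1.600000, -2.916000) → (1.944000, 1.337560)
0.090000: (1.944000, 1.337560); f=(1.337560, -3.149280) → (2.064380, 1.054125)
(x_1(0.18), x_2(0.18)) ≈ (2.0644, 1.0541)

2.0644, 1.0541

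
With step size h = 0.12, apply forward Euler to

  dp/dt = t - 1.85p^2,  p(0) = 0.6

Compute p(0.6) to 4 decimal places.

0.4633

Euler: p_{n+1} = p_n + h·f(t_n, p_n).
t=0.000000, p=0.600000: f=-0.666000 → p ← 0.600000 + 0.12·(-0.666000) = 0.520080
t=0.120000, p=0.520080: f=-0.380394 → p ← 0.520080 + 0.12·(-0.380394) = 0.474433
t=0.240000, p=0.474433: f=-0.176410 → p ← 0.474433 + 0.12·(-0.176410) = 0.453264
t=0.360000, p=0.453264: f=-0.020079 → p ← 0.453264 + 0.12·(-0.020079) = 0.450854
t=0.480000, p=0.450854: f=0.103952 → p ← 0.450854 + 0.12·0.103952 = 0.463328
p(0.6) ≈ 0.4633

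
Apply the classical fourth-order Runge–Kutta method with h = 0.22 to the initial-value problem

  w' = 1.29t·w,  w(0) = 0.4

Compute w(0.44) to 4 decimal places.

RK4: k1 = f(t_n, w_n); k2 = f(t_n + h/2, w_n + (h/2)·k1); k3 = f(t_n + h/2, w_n + (h/2)·k2); k4 = f(t_n + h, w_n + h·k3); w_{n+1} = w_n + (h/6)·(k1 + 2k2 + 2k3 + k4).
t=0.000000, w=0.400000:
  k1 = f(0.000000, 0.400000) = 0.000000
  k2 = f(0.110000, 0.400000) = 0.056760
  k3 = f(0.110000, 0.406244) = 0.057646
  k4 = f(0.220000, 0.412682) = 0.117119
  w ← 0.400000 + (0.22/6)·(k1 + 2k2 + 2k3 + k4) = 0.412684
t=0.220000, w=0.412684:
  k1 = f(0.220000, 0.412684) = 0.117120
  k2 = f(0.330000, 0.425567) = 0.181164
  k3 = f(0.330000, 0.432612) = 0.184163
  k4 = f(0.440000, 0.453200) = 0.257236
  w ← 0.412684 + (0.22/6)·(k1 + 2k2 + 2k3 + k4) = 0.453201
w(0.44) ≈ 0.4532

0.4532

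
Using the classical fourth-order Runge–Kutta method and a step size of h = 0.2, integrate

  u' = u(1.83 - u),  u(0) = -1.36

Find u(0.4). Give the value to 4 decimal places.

RK4: k1 = f(x_n, u_n); k2 = f(x_n + h/2, u_n + (h/2)·k1); k3 = f(x_n + h/2, u_n + (h/2)·k2); k4 = f(x_n + h, u_n + h·k3); u_{n+1} = u_n + (h/6)·(k1 + 2k2 + 2k3 + k4).
x=0.000000, u=-1.360000:
  k1 = f(0.000000, -1.360000) = -4.338400
  k2 = f(0.100000, -1.793840) = -6.500589
  k3 = f(0.100000, -2.010059) = -7.718745
  k4 = f(0.200000, -2.903749) = -13.745618
  u ← -1.360000 + (0.2/6)·(k1 + 2k2 + 2k3 + k4) = -2.910756
x=0.200000, u=-2.910756:
  k1 = f(0.200000, -2.910756) = -13.799186
  k2 = f(0.300000, -4.290675) = -26.261825
  k3 = f(0.300000, -5.536939) = -40.790287
  k4 = f(0.400000, -11.068814) = -142.774566
  u ← -2.910756 + (0.2/6)·(k1 + 2k2 + 2k3 + k4) = -12.600022
u(0.4) ≈ -12.6000

-12.6000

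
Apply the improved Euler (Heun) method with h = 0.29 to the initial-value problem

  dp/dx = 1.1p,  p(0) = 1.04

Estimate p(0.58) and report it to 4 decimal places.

1.9516

Heun: k1 = f(x_n, p_n); k2 = f(x_n + h, p_n + h·k1); p_{n+1} = p_n + (h/2)·(k1 + k2).
x=0.000000, p=1.040000:
  k1 = f(0.000000, 1.040000) = 1.144000
  k2 = f(0.290000, 1.371760) = 1.508936
  p ← 1.040000 + (0.29/2)·(1.144000 + 1.508936) = 1.424676
x=0.290000, p=1.424676:
  k1 = f(0.290000, 1.424676) = 1.567143
  k2 = f(0.580000, 1.879147) = 2.067062
  p ← 1.424676 + (0.29/2)·(1.567143 + 2.067062) = 1.951635
p(0.58) ≈ 1.9516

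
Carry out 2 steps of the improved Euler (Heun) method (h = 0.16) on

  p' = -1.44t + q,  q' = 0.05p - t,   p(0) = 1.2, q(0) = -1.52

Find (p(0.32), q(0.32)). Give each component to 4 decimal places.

0.6385, -1.5562

Heun on (p,q): k1 = f(t_n, state_n); k2 = f(t_n + h, state_n + h·k1); state_{n+1} = state_n + (h/2)·(k1 + k2).
0.000000: (1.200000, -1.520000)
  k1 = (-1.520000, 0.060000)
  predictor → (0.956800, -1.510400)
  k2 = (-1.740800, -0.112160)
  → (0.939136, -1.524173)
0.160000: (0.939136, -1.524173)
  k1 = (-1.754573, -0.113043)
  predictor → (0.658404, -1.542260)
  k2 = (-2.003060, -0.287080)
  → (0.638525, -1.556183)
(p(0.32), q(0.32)) ≈ (0.6385, -1.5562)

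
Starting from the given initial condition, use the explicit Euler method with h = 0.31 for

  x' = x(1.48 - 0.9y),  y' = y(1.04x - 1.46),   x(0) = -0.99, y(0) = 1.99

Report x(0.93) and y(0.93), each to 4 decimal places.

-1.6992, 0.0192

Euler on (x,y): x_{n+1} = x_n + h·x', y_{n+1} = y_n + h·y'.
0.000000: (-0.990000, 1.990000); f=(0.307890, -4.954304) → (-0.894554, 0.454166)
0.310000: (-0.894554, 0.454166); f=(-0.958292, -1.085609) → (-1.191625, 0.117627)
0.620000: (-1.191625, 0.117627); f=(-1.637454, -0.317509) → (-1.699235, 0.019199)
(x(0.93), y(0.93)) ≈ (-1.6992, 0.0192)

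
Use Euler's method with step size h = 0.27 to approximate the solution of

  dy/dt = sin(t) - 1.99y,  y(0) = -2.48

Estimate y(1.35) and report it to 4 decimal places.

Euler: y_{n+1} = y_n + h·f(t_n, y_n).
t=0.000000, y=-2.480000: f=4.935200 → y ← -2.480000 + 0.27·4.935200 = -1.147496
t=0.270000, y=-1.147496: f=2.550248 → y ← -1.147496 + 0.27·2.550248 = -0.458929
t=0.540000, y=-0.458929: f=1.427405 → y ← -0.458929 + 0.27·1.427405 = -0.073530
t=0.810000, y=-0.073530: f=0.870611 → y ← -0.073530 + 0.27·0.870611 = 0.161535
t=1.080000, y=0.161535: f=0.560502 → y ← 0.161535 + 0.27·0.560502 = 0.312871
y(1.35) ≈ 0.3129

0.3129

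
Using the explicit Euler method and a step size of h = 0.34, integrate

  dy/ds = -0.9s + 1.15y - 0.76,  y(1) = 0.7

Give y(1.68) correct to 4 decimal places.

-0.0991

Euler: y_{n+1} = y_n + h·f(s_n, y_n).
s=1.000000, y=0.700000: f=-0.855000 → y ← 0.700000 + 0.34·(-0.855000) = 0.409300
s=1.340000, y=0.409300: f=-1.495305 → y ← 0.409300 + 0.34·(-1.495305) = -0.099104
y(1.68) ≈ -0.0991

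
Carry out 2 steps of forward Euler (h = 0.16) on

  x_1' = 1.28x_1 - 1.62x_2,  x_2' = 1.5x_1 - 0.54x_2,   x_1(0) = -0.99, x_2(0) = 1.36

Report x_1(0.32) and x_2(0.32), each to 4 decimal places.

Euler on (x_1,x_2): x_1_{n+1} = x_1_n + h·x_1', x_2_{n+1} = x_2_n + h·x_2'.
0.000000: (-0.990000, 1.360000); f=(-3.470400, -2.219400) → (-1.545264, 1.004896)
0.160000: (-1.545264, 1.004896); f=(-3.605869, -2.860540) → (-2.122203, 0.547210)
(x_1(0.32), x_2(0.32)) ≈ (-2.1222, 0.5472)

-2.1222, 0.5472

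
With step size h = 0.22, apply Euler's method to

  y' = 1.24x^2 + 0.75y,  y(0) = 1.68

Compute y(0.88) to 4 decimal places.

Euler: y_{n+1} = y_n + h·f(x_n, y_n).
x=0.000000, y=1.680000: f=1.260000 → y ← 1.680000 + 0.22·1.260000 = 1.957200
x=0.220000, y=1.957200: f=1.527916 → y ← 1.957200 + 0.22·1.527916 = 2.293342
x=0.440000, y=2.293342: f=1.960070 → y ← 2.293342 + 0.22·1.960070 = 2.724557
x=0.660000, y=2.724557: f=2.583562 → y ← 2.724557 + 0.22·2.583562 = 3.292941
y(0.88) ≈ 3.2929

3.2929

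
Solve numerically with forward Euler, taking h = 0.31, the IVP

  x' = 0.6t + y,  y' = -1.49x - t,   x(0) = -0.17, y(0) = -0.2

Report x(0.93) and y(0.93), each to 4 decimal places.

-0.1309, -0.2047

Euler on (x,y): x_{n+1} = x_n + h·x', y_{n+1} = y_n + h·y'.
0.000000: (-0.170000, -0.200000); f=(-0.200000, 0.253300) → (-0.232000, -0.121477)
0.310000: (-0.232000, -0.121477); f=(0.064523, 0.035680) → (-0.211998, -0.110416)
0.620000: (-0.211998, -0.110416); f=(0.261584, -0.304123) → (-0.130907, -0.204694)
(x(0.93), y(0.93)) ≈ (-0.1309, -0.2047)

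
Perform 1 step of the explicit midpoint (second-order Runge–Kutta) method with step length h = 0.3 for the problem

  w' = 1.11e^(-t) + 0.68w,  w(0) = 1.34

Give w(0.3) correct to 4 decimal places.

1.9618

Midpoint: k1 = f(t_n, w_n); k2 = f(t_n + h/2, w_n + (h/2)·k1); w_{n+1} = w_n + h·k2.
t=0.000000, w=1.340000:
  k1 = f(0.000000, 1.340000) = 2.021200
  k2 = f(0.150000, 1.643180) = 2.072748
  w ← 1.340000 + 0.3·2.072748 = 1.961824
w(0.3) ≈ 1.9618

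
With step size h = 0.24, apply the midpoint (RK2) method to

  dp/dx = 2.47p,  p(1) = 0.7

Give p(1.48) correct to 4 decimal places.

Midpoint: k1 = f(x_n, p_n); k2 = f(x_n + h/2, p_n + (h/2)·k1); p_{n+1} = p_n + h·k2.
x=1.000000, p=0.700000:
  k1 = f(1.000000, 0.700000) = 1.729000
  k2 = f(1.120000, 0.907480) = 2.241476
  p ← 0.700000 + 0.24·2.241476 = 1.237954
x=1.240000, p=1.237954:
  k1 = f(1.240000, 1.237954) = 3.057747
  k2 = f(1.360000, 1.604884) = 3.964063
  p ← 1.237954 + 0.24·3.964063 = 2.189329
p(1.48) ≈ 2.1893

2.1893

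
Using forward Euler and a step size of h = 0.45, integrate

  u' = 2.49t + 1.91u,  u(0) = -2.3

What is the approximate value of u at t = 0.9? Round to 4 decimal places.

Euler: u_{n+1} = u_n + h·f(t_n, u_n).
t=0.000000, u=-2.300000: f=-4.393000 → u ← -2.300000 + 0.45·(-4.393000) = -4.276850
t=0.450000, u=-4.276850: f=-7.048283 → u ← -4.276850 + 0.45·(-7.048283) = -7.448578
u(0.9) ≈ -7.4486

-7.4486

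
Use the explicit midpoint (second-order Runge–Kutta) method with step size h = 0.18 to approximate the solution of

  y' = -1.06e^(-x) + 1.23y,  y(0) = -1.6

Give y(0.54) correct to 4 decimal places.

Midpoint: k1 = f(x_n, y_n); k2 = f(x_n + h/2, y_n + (h/2)·k1); y_{n+1} = y_n + h·k2.
x=0.000000, y=-1.600000:
  k1 = f(0.000000, -1.600000) = -3.028000
  k2 = f(0.090000, -1.872520) = -3.271967
  y ← -1.600000 + 0.18·(-3.271967) = -2.188954
x=0.180000, y=-2.188954:
  k1 = f(0.180000, -2.188954) = -3.577800
  k2 = f(0.270000, -2.510956) = -3.897658
  y ← -2.188954 + 0.18·(-3.897658) = -2.890532
x=0.360000, y=-2.890532:
  k1 = f(0.360000, -2.890532) = -4.294892
  k2 = f(0.450000, -3.277073) = -4.706685
  y ← -2.890532 + 0.18·(-4.706685) = -3.737736
y(0.54) ≈ -3.7377

-3.7377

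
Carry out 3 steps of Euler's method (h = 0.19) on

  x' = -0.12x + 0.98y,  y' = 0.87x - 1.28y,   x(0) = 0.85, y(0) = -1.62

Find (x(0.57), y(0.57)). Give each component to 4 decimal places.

0.1709, -0.5035

Euler on (x,y): x_{n+1} = x_n + h·x', y_{n+1} = y_n + h·y'.
0.000000: (0.850000, -1.620000); f=(-1.689600, 2.813100) → (0.528976, -1.085511)
0.190000: (0.528976, -1.085511); f=(-1.127278, 1.849663) → (0.314793, -0.734075)
0.380000: (0.314793, -0.734075); f=(-0.757169, 1.213486) → (0.170931, -0.503513)
(x(0.57), y(0.57)) ≈ (0.1709, -0.5035)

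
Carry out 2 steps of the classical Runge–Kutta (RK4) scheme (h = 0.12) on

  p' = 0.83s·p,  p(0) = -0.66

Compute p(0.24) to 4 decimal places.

-0.6760

RK4: k1 = f(s_n, p_n); k2 = f(s_n + h/2, p_n + (h/2)·k1); k3 = f(s_n + h/2, p_n + (h/2)·k2); k4 = f(s_n + h, p_n + h·k3); p_{n+1} = p_n + (h/6)·(k1 + 2k2 + 2k3 + k4).
s=0.000000, p=-0.660000:
  k1 = f(0.000000, -0.660000) = 0.000000
  k2 = f(0.060000, -0.660000) = -0.032868
  k3 = f(0.060000, -0.661972) = -0.032966
  k4 = f(0.120000, -0.663956) = -0.066130
  p ← -0.660000 + (0.12/6)·(k1 + 2k2 + 2k3 + k4) = -0.663956
s=0.120000, p=-0.663956:
  k1 = f(0.120000, -0.663956) = -0.066130
  k2 = f(0.180000, -0.667924) = -0.099788
  k3 = f(0.180000, -0.669943) = -0.100090
  k4 = f(0.240000, -0.675967) = -0.134653
  p ← -0.663956 + (0.12/6)·(k1 + 2k2 + 2k3 + k4) = -0.675967
p(0.24) ≈ -0.6760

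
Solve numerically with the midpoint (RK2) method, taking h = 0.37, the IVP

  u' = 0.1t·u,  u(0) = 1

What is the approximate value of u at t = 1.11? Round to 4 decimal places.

1.0633

Midpoint: k1 = f(t_n, u_n); k2 = f(t_n + h/2, u_n + (h/2)·k1); u_{n+1} = u_n + h·k2.
t=0.000000, u=1.000000:
  k1 = f(0.000000, 1.000000) = 0.000000
  k2 = f(0.185000, 1.000000) = 0.018500
  u ← 1.000000 + 0.37·0.018500 = 1.006845
t=0.370000, u=1.006845:
  k1 = f(0.370000, 1.006845) = 0.037253
  k2 = f(0.555000, 1.013737) = 0.056262
  u ← 1.006845 + 0.37·0.056262 = 1.027662
t=0.740000, u=1.027662:
  k1 = f(0.740000, 1.027662) = 0.076047
  k2 = f(0.925000, 1.041731) = 0.096360
  u ← 1.027662 + 0.37·0.096360 = 1.063315
u(1.11) ≈ 1.0633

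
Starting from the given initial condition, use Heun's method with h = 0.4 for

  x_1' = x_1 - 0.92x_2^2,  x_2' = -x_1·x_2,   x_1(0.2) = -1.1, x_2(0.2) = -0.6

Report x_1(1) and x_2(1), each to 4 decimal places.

-3.6014, -2.4630

Heun on (x_1,x_2): k1 = f(s_n, state_n); k2 = f(s_n + h, state_n + h·k1); state_{n+1} = state_n + (h/2)·(k1 + k2).
0.200000: (-1.100000, -0.600000)
  k1 = (-1.431200, -0.660000)
  predictor → (-1.672480, -0.864000)
  k2 = (-2.359256, -1.445023)
  → (-1.858091, -1.021005)
0.600000: (-1.858091, -1.021005)
  k1 = (-2.817146, -1.897120)
  predictor → (-2.984949, -1.779852)
  k2 = (-5.899394, -5.312769)
  → (-3.601399, -2.462982)
(x_1(1), x_2(1)) ≈ (-3.6014, -2.4630)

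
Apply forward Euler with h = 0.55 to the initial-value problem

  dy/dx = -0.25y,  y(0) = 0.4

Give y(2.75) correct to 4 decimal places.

0.1909

Euler: y_{n+1} = y_n + h·f(x_n, y_n).
x=0.000000, y=0.400000: f=-0.100000 → y ← 0.400000 + 0.55·(-0.100000) = 0.345000
x=0.550000, y=0.345000: f=-0.086250 → y ← 0.345000 + 0.55·(-0.086250) = 0.297563
x=1.100000, y=0.297563: f=-0.074391 → y ← 0.297563 + 0.55·(-0.074391) = 0.256648
x=1.650000, y=0.256648: f=-0.064162 → y ← 0.256648 + 0.55·(-0.064162) = 0.221359
x=2.200000, y=0.221359: f=-0.055340 → y ← 0.221359 + 0.55·(-0.055340) = 0.190922
y(2.75) ≈ 0.1909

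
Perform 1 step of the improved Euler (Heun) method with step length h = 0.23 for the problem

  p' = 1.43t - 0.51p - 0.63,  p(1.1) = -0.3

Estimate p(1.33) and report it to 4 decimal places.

-0.0249

Heun: k1 = f(t_n, p_n); k2 = f(t_n + h, p_n + h·k1); p_{n+1} = p_n + (h/2)·(k1 + k2).
t=1.100000, p=-0.300000:
  k1 = f(1.100000, -0.300000) = 1.096000
  k2 = f(1.330000, -0.047920) = 1.296339
  p ← -0.300000 + (0.23/2)·(1.096000 + 1.296339) = -0.024881
p(1.33) ≈ -0.0249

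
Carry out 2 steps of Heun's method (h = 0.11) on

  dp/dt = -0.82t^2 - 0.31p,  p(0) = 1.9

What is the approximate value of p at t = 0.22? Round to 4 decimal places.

1.7715

Heun: k1 = f(t_n, p_n); k2 = f(t_n + h, p_n + h·k1); p_{n+1} = p_n + (h/2)·(k1 + k2).
t=0.000000, p=1.900000:
  k1 = f(0.000000, 1.900000) = -0.589000
  k2 = f(0.110000, 1.835210) = -0.578837
  p ← 1.900000 + (0.11/2)·(-0.589000 + (-0.578837)) = 1.835769
t=0.110000, p=1.835769:
  k1 = f(0.110000, 1.835769) = -0.579010
  k2 = f(0.220000, 1.772078) = -0.589032
  p ← 1.835769 + (0.11/2)·(-0.579010 + (-0.589032)) = 1.771527
p(0.22) ≈ 1.7715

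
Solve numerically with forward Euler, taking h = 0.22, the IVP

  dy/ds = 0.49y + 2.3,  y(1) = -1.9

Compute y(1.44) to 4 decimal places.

-1.2652

Euler: y_{n+1} = y_n + h·f(s_n, y_n).
s=1.000000, y=-1.900000: f=1.369000 → y ← -1.900000 + 0.22·1.369000 = -1.598820
s=1.220000, y=-1.598820: f=1.516578 → y ← -1.598820 + 0.22·1.516578 = -1.265173
y(1.44) ≈ -1.2652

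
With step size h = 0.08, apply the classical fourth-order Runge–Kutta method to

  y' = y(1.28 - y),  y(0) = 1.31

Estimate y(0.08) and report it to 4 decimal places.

1.3070

RK4: k1 = f(x_n, y_n); k2 = f(x_n + h/2, y_n + (h/2)·k1); k3 = f(x_n + h/2, y_n + (h/2)·k2); k4 = f(x_n + h, y_n + h·k3); y_{n+1} = y_n + (h/6)·(k1 + 2k2 + 2k3 + k4).
x=0.000000, y=1.310000:
  k1 = f(0.000000, 1.310000) = -0.039300
  k2 = f(0.040000, 1.308428) = -0.037196
  k3 = f(0.040000, 1.308512) = -0.037309
  k4 = f(0.080000, 1.307015) = -0.035309
  y ← 1.310000 + (0.08/6)·(k1 + 2k2 + 2k3 + k4) = 1.307018
y(0.08) ≈ 1.3070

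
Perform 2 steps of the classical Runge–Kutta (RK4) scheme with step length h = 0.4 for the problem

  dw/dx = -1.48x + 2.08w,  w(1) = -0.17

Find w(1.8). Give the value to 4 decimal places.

-4.8168

RK4: k1 = f(x_n, w_n); k2 = f(x_n + h/2, w_n + (h/2)·k1); k3 = f(x_n + h/2, w_n + (h/2)·k2); k4 = f(x_n + h, w_n + h·k3); w_{n+1} = w_n + (h/6)·(k1 + 2k2 + 2k3 + k4).
x=1.000000, w=-0.170000:
  k1 = f(1.000000, -0.170000) = -1.833600
  k2 = f(1.200000, -0.536720) = -2.892378
  k3 = f(1.200000, -0.748476) = -3.332829
  k4 = f(1.400000, -1.503132) = -5.198514
  w ← -0.170000 + (0.4/6)·(k1 + 2k2 + 2k3 + k4) = -1.468835
x=1.400000, w=-1.468835:
  k1 = f(1.400000, -1.468835) = -5.127177
  k2 = f(1.600000, -2.494271) = -7.556083
  k3 = f(1.600000, -2.980052) = -8.566508
  k4 = f(1.800000, -4.895438) = -12.846511
  w ← -1.468835 + (0.4/6)·(k1 + 2k2 + 2k3 + k4) = -4.816760
w(1.8) ≈ -4.8168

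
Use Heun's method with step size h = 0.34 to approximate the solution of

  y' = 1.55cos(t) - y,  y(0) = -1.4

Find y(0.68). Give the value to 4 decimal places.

-0.0493

Heun: k1 = f(t_n, y_n); k2 = f(t_n + h, y_n + h·k1); y_{n+1} = y_n + (h/2)·(k1 + k2).
t=0.000000, y=-1.400000:
  k1 = f(0.000000, -1.400000) = 2.950000
  k2 = f(0.340000, -0.397000) = 1.858270
  y ← -1.400000 + (0.34/2)·(2.950000 + 1.858270) = -0.582594
t=0.340000, y=-0.582594:
  k1 = f(0.340000, -0.582594) = 2.043864
  k2 = f(0.680000, 0.112320) = 1.092918
  y ← -0.582594 + (0.34/2)·(2.043864 + 1.092918) = -0.049341
y(0.68) ≈ -0.0493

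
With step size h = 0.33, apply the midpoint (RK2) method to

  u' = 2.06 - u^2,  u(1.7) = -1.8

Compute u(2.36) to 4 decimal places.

-4.8640

Midpoint: k1 = f(s_n, u_n); k2 = f(s_n + h/2, u_n + (h/2)·k1); u_{n+1} = u_n + h·k2.
s=1.700000, u=-1.800000:
  k1 = f(1.700000, -1.800000) = -1.180000
  k2 = f(1.865000, -1.994700) = -1.918828
  u ← -1.800000 + 0.33·(-1.918828) = -2.433213
s=2.030000, u=-2.433213:
  k1 = f(2.030000, -2.433213) = -3.860527
  k2 = f(2.195000, -3.070200) = -7.366129
  u ← -2.433213 + 0.33·(-7.366129) = -4.864036
u(2.36) ≈ -4.8640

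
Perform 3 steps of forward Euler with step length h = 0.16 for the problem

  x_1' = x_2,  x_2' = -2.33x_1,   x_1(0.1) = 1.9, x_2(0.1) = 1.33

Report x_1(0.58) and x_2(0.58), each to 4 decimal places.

2.1857, -0.9907

Euler on (x_1,x_2): x_1_{n+1} = x_1_n + h·x_1', x_2_{n+1} = x_2_n + h·x_2'.
0.100000: (1.900000, 1.330000); f=(1.330000, -4.427000) → (2.112800, 0.621680)
0.260000: (2.112800, 0.621680); f=(0.621680, -4.922824) → (2.212269, -0.165972)
0.420000: (2.212269, -0.165972); f=(-0.165972, -5.154586) → (2.185713, -0.990706)
(x_1(0.58), x_2(0.58)) ≈ (2.1857, -0.9907)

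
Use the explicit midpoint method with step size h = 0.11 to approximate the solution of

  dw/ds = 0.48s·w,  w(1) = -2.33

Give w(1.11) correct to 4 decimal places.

-2.4632

Midpoint: k1 = f(s_n, w_n); k2 = f(s_n + h/2, w_n + (h/2)·k1); w_{n+1} = w_n + h·k2.
s=1.000000, w=-2.330000:
  k1 = f(1.000000, -2.330000) = -1.118400
  k2 = f(1.055000, -2.391512) = -1.211062
  w ← -2.330000 + 0.11·(-1.211062) = -2.463217
w(1.11) ≈ -2.4632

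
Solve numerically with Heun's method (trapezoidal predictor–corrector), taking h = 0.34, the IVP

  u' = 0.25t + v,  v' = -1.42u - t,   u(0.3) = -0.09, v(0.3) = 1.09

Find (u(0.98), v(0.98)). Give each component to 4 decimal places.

0.6155, 0.3675

Heun on (u,v): k1 = f(t_n, state_n); k2 = f(t_n + h, state_n + h·k1); state_{n+1} = state_n + (h/2)·(k1 + k2).
0.300000: (-0.090000, 1.090000)
  k1 = (1.165000, -0.172200)
  predictor → (0.306100, 1.031452)
  k2 = (1.191452, -1.074662)
  → (0.310597, 0.878033)
0.640000: (0.310597, 0.878033)
  k1 = (1.038033, -1.081048)
  predictor → (0.663528, 0.510477)
  k2 = (0.755477, -1.922210)
  → (0.615494, 0.367480)
(u(0.98), v(0.98)) ≈ (0.6155, 0.3675)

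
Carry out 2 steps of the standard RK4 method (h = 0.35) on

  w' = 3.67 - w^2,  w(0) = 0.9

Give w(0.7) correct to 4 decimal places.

1.8130

RK4: k1 = f(t_n, w_n); k2 = f(t_n + h/2, w_n + (h/2)·k1); k3 = f(t_n + h/2, w_n + (h/2)·k2); k4 = f(t_n + h, w_n + h·k3); w_{n+1} = w_n + (h/6)·(k1 + 2k2 + 2k3 + k4).
t=0.000000, w=0.900000:
  k1 = f(0.000000, 0.900000) = 2.860000
  k2 = f(0.175000, 1.400500) = 1.708600
  k3 = f(0.175000, 1.199005) = 2.232387
  k4 = f(0.350000, 1.681335) = 0.843111
  w ← 0.900000 + (0.35/6)·(k1 + 2k2 + 2k3 + k4) = 1.575797
t=0.350000, w=1.575797:
  k1 = f(0.350000, 1.575797) = 1.186865
  k2 = f(0.525000, 1.783498) = 0.489135
  k3 = f(0.525000, 1.661395) = 0.909766
  k4 = f(0.700000, 1.894215) = 0.081951
  w ← 1.575797 + (0.35/6)·(k1 + 2k2 + 2k3 + k4) = 1.813016
w(0.7) ≈ 1.8130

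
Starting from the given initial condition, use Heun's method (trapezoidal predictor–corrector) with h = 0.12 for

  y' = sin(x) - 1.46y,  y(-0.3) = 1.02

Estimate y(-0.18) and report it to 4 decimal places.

0.8316

Heun: k1 = f(x_n, y_n); k2 = f(x_n + h, y_n + h·k1); y_{n+1} = y_n + (h/2)·(k1 + k2).
x=-0.300000, y=1.020000:
  k1 = f(-0.300000, 1.020000) = -1.784720
  k2 = f(-0.180000, 0.805834) = -1.355547
  y ← 1.020000 + (0.12/2)·(-1.784720 + (-1.355547)) = 0.831584
y(-0.18) ≈ 0.8316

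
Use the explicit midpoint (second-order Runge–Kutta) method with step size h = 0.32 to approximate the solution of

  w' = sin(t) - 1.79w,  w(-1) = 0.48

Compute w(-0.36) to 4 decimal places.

Midpoint: k1 = f(t_n, w_n); k2 = f(t_n + h/2, w_n + (h/2)·k1); w_{n+1} = w_n + h·k2.
t=-1.000000, w=0.480000:
  k1 = f(-1.000000, 0.480000) = -1.700671
  k2 = f(-0.840000, 0.207893) = -1.116771
  w ← 0.480000 + 0.32·(-1.116771) = 0.122633
t=-0.680000, w=0.122633:
  k1 = f(-0.680000, 0.122633) = -0.848307
  k2 = f(-0.520000, -0.013096) = -0.473439
  w ← 0.122633 + 0.32·(-0.473439) = -0.028867
w(-0.36) ≈ -0.0289

-0.0289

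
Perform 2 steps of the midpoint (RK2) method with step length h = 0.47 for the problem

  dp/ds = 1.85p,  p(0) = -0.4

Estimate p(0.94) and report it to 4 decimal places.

Midpoint: k1 = f(s_n, p_n); k2 = f(s_n + h/2, p_n + (h/2)·k1); p_{n+1} = p_n + h·k2.
s=0.000000, p=-0.400000:
  k1 = f(0.000000, -0.400000) = -0.740000
  k2 = f(0.235000, -0.573900) = -1.061715
  p ← -0.400000 + 0.47·(-1.061715) = -0.899006
s=0.470000, p=-0.899006:
  k1 = f(0.470000, -0.899006) = -1.663161
  k2 = f(0.705000, -1.289849) = -2.386221
  p ← -0.899006 + 0.47·(-2.386221) = -2.020530
p(0.94) ≈ -2.0205

-2.0205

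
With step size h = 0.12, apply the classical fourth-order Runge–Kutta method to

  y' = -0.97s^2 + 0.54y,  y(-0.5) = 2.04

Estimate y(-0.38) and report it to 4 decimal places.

RK4: k1 = f(s_n, y_n); k2 = f(s_n + h/2, y_n + (h/2)·k1); k3 = f(s_n + h/2, y_n + (h/2)·k2); k4 = f(s_n + h, y_n + h·k3); y_{n+1} = y_n + (h/6)·(k1 + 2k2 + 2k3 + k4).
s=-0.500000, y=2.040000:
  k1 = f(-0.500000, 2.040000) = 0.859100
  k2 = f(-0.440000, 2.091546) = 0.941643
  k3 = f(-0.440000, 2.096499) = 0.944317
  k4 = f(-0.380000, 2.153318) = 1.022724
  y ← 2.040000 + (0.12/6)·(k1 + 2k2 + 2k3 + k4) = 2.153075
y(-0.38) ≈ 2.1531

2.1531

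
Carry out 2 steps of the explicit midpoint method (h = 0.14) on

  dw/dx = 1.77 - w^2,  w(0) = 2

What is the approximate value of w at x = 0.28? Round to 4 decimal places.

Midpoint: k1 = f(x_n, w_n); k2 = f(x_n + h/2, w_n + (h/2)·k1); w_{n+1} = w_n + h·k2.
x=0.000000, w=2.000000:
  k1 = f(0.000000, 2.000000) = -2.230000
  k2 = f(0.070000, 1.843900) = -1.629967
  w ← 2.000000 + 0.14·(-1.629967) = 1.771805
x=0.140000, w=1.771805:
  k1 = f(0.140000, 1.771805) = -1.369292
  k2 = f(0.210000, 1.675954) = -1.038822
  w ← 1.771805 + 0.14·(-1.038822) = 1.626369
w(0.28) ≈ 1.6264

1.6264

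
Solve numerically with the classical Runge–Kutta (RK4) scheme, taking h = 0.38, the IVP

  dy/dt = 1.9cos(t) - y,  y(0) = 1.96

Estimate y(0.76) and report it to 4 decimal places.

1.8153

RK4: k1 = f(t_n, y_n); k2 = f(t_n + h/2, y_n + (h/2)·k1); k3 = f(t_n + h/2, y_n + (h/2)·k2); k4 = f(t_n + h, y_n + h·k3); y_{n+1} = y_n + (h/6)·(k1 + 2k2 + 2k3 + k4).
t=0.000000, y=1.960000:
  k1 = f(0.000000, 1.960000) = -0.060000
  k2 = f(0.190000, 1.948600) = -0.082792
  k3 = f(0.190000, 1.944270) = -0.078461
  k4 = f(0.380000, 1.930185) = -0.165722
  y ← 1.960000 + (0.38/6)·(k1 + 2k2 + 2k3 + k4) = 1.925279
t=0.380000, y=1.925279:
  k1 = f(0.380000, 1.925279) = -0.160816
  k2 = f(0.570000, 1.894724) = -0.295112
  k3 = f(0.570000, 1.869208) = -0.269596
  k4 = f(0.760000, 1.822832) = -0.445644
  y ← 1.925279 + (0.38/6)·(k1 + 2k2 + 2k3 + k4) = 1.815340
y(0.76) ≈ 1.8153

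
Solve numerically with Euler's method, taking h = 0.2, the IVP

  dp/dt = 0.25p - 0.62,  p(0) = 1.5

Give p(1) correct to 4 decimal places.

1.2292

Euler: p_{n+1} = p_n + h·f(t_n, p_n).
t=0.000000, p=1.500000: f=-0.245000 → p ← 1.500000 + 0.2·(-0.245000) = 1.451000
t=0.200000, p=1.451000: f=-0.257250 → p ← 1.451000 + 0.2·(-0.257250) = 1.399550
t=0.400000, p=1.399550: f=-0.270112 → p ← 1.399550 + 0.2·(-0.270112) = 1.345527
t=0.600000, p=1.345527: f=-0.283618 → p ← 1.345527 + 0.2·(-0.283618) = 1.288804
t=0.800000, p=1.288804: f=-0.297799 → p ← 1.288804 + 0.2·(-0.297799) = 1.229244
p(1) ≈ 1.2292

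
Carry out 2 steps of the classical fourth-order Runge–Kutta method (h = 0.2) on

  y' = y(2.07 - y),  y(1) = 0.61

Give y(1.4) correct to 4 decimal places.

1.0118

RK4: k1 = f(x_n, y_n); k2 = f(x_n + h/2, y_n + (h/2)·k1); k3 = f(x_n + h/2, y_n + (h/2)·k2); k4 = f(x_n + h, y_n + h·k3); y_{n+1} = y_n + (h/6)·(k1 + 2k2 + 2k3 + k4).
x=1.000000, y=0.610000:
  k1 = f(1.000000, 0.610000) = 0.890600
  k2 = f(1.100000, 0.699060) = 0.958369
  k3 = f(1.100000, 0.705837) = 0.962877
  k4 = f(1.200000, 0.802575) = 1.017204
  y ← 0.610000 + (0.2/6)·(k1 + 2k2 + 2k3 + k4) = 0.801677
x=1.200000, y=0.801677:
  k1 = f(1.200000, 0.801677) = 1.016785
  k2 = f(1.300000, 0.903355) = 1.053895
  k3 = f(1.300000, 0.907066) = 1.054858
  k4 = f(1.400000, 1.012648) = 1.070725
  y ← 0.801677 + (0.2/6)·(k1 + 2k2 + 2k3 + k4) = 1.011844
y(1.4) ≈ 1.0118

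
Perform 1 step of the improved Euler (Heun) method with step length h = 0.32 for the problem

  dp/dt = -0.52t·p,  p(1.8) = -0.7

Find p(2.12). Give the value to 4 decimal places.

-0.5087

Heun: k1 = f(t_n, p_n); k2 = f(t_n + h, p_n + h·k1); p_{n+1} = p_n + (h/2)·(k1 + k2).
t=1.800000, p=-0.700000:
  k1 = f(1.800000, -0.700000) = 0.655200
  k2 = f(2.120000, -0.490336) = 0.540546
  p ← -0.700000 + (0.32/2)·(0.655200 + 0.540546) = -0.508681
p(2.12) ≈ -0.5087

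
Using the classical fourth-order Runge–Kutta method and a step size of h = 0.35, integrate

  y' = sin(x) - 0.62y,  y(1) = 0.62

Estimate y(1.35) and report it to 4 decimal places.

0.7886

RK4: k1 = f(x_n, y_n); k2 = f(x_n + h/2, y_n + (h/2)·k1); k3 = f(x_n + h/2, y_n + (h/2)·k2); k4 = f(x_n + h, y_n + h·k3); y_{n+1} = y_n + (h/6)·(k1 + 2k2 + 2k3 + k4).
x=1.000000, y=0.620000:
  k1 = f(1.000000, 0.620000) = 0.457071
  k2 = f(1.175000, 0.699987) = 0.488698
  k3 = f(1.175000, 0.705522) = 0.485266
  k4 = f(1.350000, 0.789843) = 0.486021
  y ← 0.620000 + (0.35/6)·(k1 + 2k2 + 2k3 + k4) = 0.788643
y(1.35) ≈ 0.7886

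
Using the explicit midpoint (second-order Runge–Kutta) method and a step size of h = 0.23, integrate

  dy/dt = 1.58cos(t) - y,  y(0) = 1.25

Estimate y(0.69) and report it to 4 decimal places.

1.3415

Midpoint: k1 = f(t_n, y_n); k2 = f(t_n + h/2, y_n + (h/2)·k1); y_{n+1} = y_n + h·k2.
t=0.000000, y=1.250000:
  k1 = f(0.000000, 1.250000) = 0.330000
  k2 = f(0.115000, 1.287950) = 0.281614
  y ← 1.250000 + 0.23·0.281614 = 1.314771
t=0.230000, y=1.314771:
  k1 = f(0.230000, 1.314771) = 0.223622
  k2 = f(0.345000, 1.340488) = 0.146412
  y ← 1.314771 + 0.23·0.146412 = 1.348446
t=0.460000, y=1.348446:
  k1 = f(0.460000, 1.348446) = 0.067317
  k2 = f(0.575000, 1.356187) = -0.030263
  y ← 1.348446 + 0.23·(-0.030263) = 1.341485
y(0.69) ≈ 1.3415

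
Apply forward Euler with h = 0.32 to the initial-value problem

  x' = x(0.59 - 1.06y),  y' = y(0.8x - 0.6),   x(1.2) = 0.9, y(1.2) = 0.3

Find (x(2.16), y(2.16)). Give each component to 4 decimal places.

Euler on (x,y): x_{n+1} = x_n + h·x', y_{n+1} = y_n + h·y'.
1.200000: (0.900000, 0.300000); f=(0.244800, 0.036000) → (0.978336, 0.311520)
1.520000: (0.978336, 0.311520); f=(0.254161, 0.056905) → (1.059667, 0.329730)
1.840000: (1.059667, 0.329730); f=(0.254836, 0.081685) → (1.141215, 0.355869)
(x(2.16), y(2.16)) ≈ (1.1412, 0.3559)

1.1412, 0.3559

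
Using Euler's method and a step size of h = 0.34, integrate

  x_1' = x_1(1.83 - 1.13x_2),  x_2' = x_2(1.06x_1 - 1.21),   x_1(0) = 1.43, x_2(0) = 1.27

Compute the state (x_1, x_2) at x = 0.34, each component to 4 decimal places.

Euler on (x_1,x_2): x_1_{n+1} = x_1_n + h·x_1', x_2_{n+1} = x_2_n + h·x_2'.
0.000000: (1.430000, 1.270000); f=(0.564707, 0.388366) → (1.622000, 1.402044)
(x_1(0.34), x_2(0.34)) ≈ (1.6220, 1.4020)

1.6220, 1.4020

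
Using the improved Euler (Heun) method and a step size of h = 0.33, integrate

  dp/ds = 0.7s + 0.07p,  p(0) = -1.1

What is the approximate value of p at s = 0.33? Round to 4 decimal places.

-1.0876

Heun: k1 = f(s_n, p_n); k2 = f(s_n + h, p_n + h·k1); p_{n+1} = p_n + (h/2)·(k1 + k2).
s=0.000000, p=-1.100000:
  k1 = f(0.000000, -1.100000) = -0.077000
  k2 = f(0.330000, -1.125410) = 0.152221
  p ← -1.100000 + (0.33/2)·(-0.077000 + 0.152221) = -1.087588
p(0.33) ≈ -1.0876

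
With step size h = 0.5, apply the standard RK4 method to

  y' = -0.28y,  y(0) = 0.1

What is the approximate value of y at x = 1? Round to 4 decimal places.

0.0756

RK4: k1 = f(x_n, y_n); k2 = f(x_n + h/2, y_n + (h/2)·k1); k3 = f(x_n + h/2, y_n + (h/2)·k2); k4 = f(x_n + h, y_n + h·k3); y_{n+1} = y_n + (h/6)·(k1 + 2k2 + 2k3 + k4).
x=0.000000, y=0.100000:
  k1 = f(0.000000, 0.100000) = -0.028000
  k2 = f(0.250000, 0.093000) = -0.026040
  k3 = f(0.250000, 0.093490) = -0.026177
  k4 = f(0.500000, 0.086911) = -0.024335
  y ← 0.100000 + (0.5/6)·(k1 + 2k2 + 2k3 + k4) = 0.086936
x=0.500000, y=0.086936:
  k1 = f(0.500000, 0.086936) = -0.024342
  k2 = f(0.750000, 0.080850) = -0.022638
  k3 = f(0.750000, 0.081276) = -0.022757
  k4 = f(1.000000, 0.075557) = -0.021156
  y ← 0.086936 + (0.5/6)·(k1 + 2k2 + 2k3 + k4) = 0.075578
y(1) ≈ 0.0756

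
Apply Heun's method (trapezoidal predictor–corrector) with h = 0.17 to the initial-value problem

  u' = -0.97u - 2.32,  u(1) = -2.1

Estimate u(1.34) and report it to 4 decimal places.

Heun: k1 = f(x_n, u_n); k2 = f(x_n + h, u_n + h·k1); u_{n+1} = u_n + (h/2)·(k1 + k2).
x=1.000000, u=-2.100000:
  k1 = f(1.000000, -2.100000) = -0.283000
  k2 = f(1.170000, -2.148110) = -0.236333
  u ← -2.100000 + (0.17/2)·(-0.283000 + (-0.236333)) = -2.144143
x=1.170000, u=-2.144143:
  k1 = f(1.170000, -2.144143) = -0.240181
  k2 = f(1.340000, -2.184974) = -0.200575
  u ← -2.144143 + (0.17/2)·(-0.240181 + (-0.200575)) = -2.181608
u(1.34) ≈ -2.1816

-2.1816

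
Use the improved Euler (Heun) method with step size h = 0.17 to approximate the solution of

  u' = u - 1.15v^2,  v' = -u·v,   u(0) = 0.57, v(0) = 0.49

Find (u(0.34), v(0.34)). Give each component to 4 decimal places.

0.7067, 0.3958

Heun on (u,v): k1 = f(t_n, state_n); k2 = f(t_n + h, state_n + h·k1); state_{n+1} = state_n + (h/2)·(k1 + k2).
0.000000: (0.570000, 0.490000)
  k1 = (0.293885, -0.279300)
  predictor → (0.619960, 0.442519)
  k2 = (0.394764, -0.274344)
  → (0.628535, 0.442940)
0.170000: (0.628535, 0.442940)
  k1 = (0.402910, -0.278404)
  predictor → (0.697030, 0.395612)
  k2 = (0.517045, -0.275753)
  → (0.706731, 0.395837)
(u(0.34), v(0.34)) ≈ (0.7067, 0.3958)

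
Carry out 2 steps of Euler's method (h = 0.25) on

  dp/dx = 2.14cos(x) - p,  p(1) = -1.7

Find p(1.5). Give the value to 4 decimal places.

Euler: p_{n+1} = p_n + h·f(x_n, p_n).
x=1.000000, p=-1.700000: f=2.856247 → p ← -1.700000 + 0.25·2.856247 = -0.985938
x=1.250000, p=-0.985938: f=1.660728 → p ← -0.985938 + 0.25·1.660728 = -0.570756
p(1.5) ≈ -0.5708

-0.5708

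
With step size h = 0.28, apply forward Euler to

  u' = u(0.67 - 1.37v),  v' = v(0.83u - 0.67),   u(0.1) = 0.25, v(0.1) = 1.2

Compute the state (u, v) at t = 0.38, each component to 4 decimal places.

0.1818, 1.0446

Euler on (u,v): u_{n+1} = u_n + h·u', v_{n+1} = v_n + h·v'.
0.100000: (0.250000, 1.200000); f=(-0.243500, -0.555000) → (0.181820, 1.044600)
(u(0.38), v(0.38)) ≈ (0.1818, 1.0446)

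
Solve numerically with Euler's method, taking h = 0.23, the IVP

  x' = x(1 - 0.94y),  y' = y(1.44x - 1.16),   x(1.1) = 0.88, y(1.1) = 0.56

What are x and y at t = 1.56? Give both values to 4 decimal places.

1.0792, 0.6062

Euler on (x,y): x_{n+1} = x_n + h·x', y_{n+1} = y_n + h·y'.
1.100000: (0.880000, 0.560000); f=(0.416768, 0.060032) → (0.975857, 0.573807)
1.330000: (0.975857, 0.573807); f=(0.449500, 0.140717) → (1.079242, 0.606172)
(x(1.56), y(1.56)) ≈ (1.0792, 0.6062)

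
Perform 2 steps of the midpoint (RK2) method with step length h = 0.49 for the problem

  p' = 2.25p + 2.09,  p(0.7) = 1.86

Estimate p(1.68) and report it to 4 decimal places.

19.5568

Midpoint: k1 = f(t_n, p_n); k2 = f(t_n + h/2, p_n + (h/2)·k1); p_{n+1} = p_n + h·k2.
t=0.700000, p=1.860000:
  k1 = f(0.700000, 1.860000) = 6.275000
  k2 = f(0.945000, 3.397375) = 9.734094
  p ← 1.860000 + 0.49·9.734094 = 6.629706
t=1.190000, p=6.629706:
  k1 = f(1.190000, 6.629706) = 17.006838
  k2 = f(1.435000, 10.796381) = 26.381858
  p ← 6.629706 + 0.49·26.381858 = 19.556816
p(1.68) ≈ 19.5568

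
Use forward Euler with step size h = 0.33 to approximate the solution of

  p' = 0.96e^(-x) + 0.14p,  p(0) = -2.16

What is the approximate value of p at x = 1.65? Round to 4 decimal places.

Euler: p_{n+1} = p_n + h·f(x_n, p_n).
x=0.000000, p=-2.160000: f=0.657600 → p ← -2.160000 + 0.33·0.657600 = -1.942992
x=0.330000, p=-1.942992: f=0.418148 → p ← -1.942992 + 0.33·0.418148 = -1.805003
x=0.660000, p=-1.805003: f=0.243477 → p ← -1.805003 + 0.33·0.243477 = -1.724656
x=0.990000, p=-1.724656: f=0.115262 → p ← -1.724656 + 0.33·0.115262 = -1.686619
x=1.320000, p=-1.686619: f=0.020323 → p ← -1.686619 + 0.33·0.020323 = -1.679913
p(1.65) ≈ -1.6799

-1.6799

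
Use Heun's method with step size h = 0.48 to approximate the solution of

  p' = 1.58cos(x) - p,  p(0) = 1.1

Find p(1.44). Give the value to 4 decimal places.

0.9090

Heun: k1 = f(x_n, p_n); k2 = f(x_n + h, p_n + h·k1); p_{n+1} = p_n + (h/2)·(k1 + k2).
x=0.000000, p=1.100000:
  k1 = f(0.000000, 1.100000) = 0.480000
  k2 = f(0.480000, 1.330400) = 0.071052
  p ← 1.100000 + (0.48/2)·(0.480000 + 0.071052) = 1.232252
x=0.480000, p=1.232252:
  k1 = f(0.480000, 1.232252) = 0.169200
  k2 = f(0.960000, 1.313468) = -0.407307
  p ← 1.232252 + (0.48/2)·(0.169200 + (-0.407307)) = 1.175107
x=0.960000, p=1.175107:
  k1 = f(0.960000, 1.175107) = -0.268945
  k2 = f(1.440000, 1.046013) = -0.839944
  p ← 1.175107 + (0.48/2)·(-0.268945 + (-0.839944)) = 0.908973
p(1.44) ≈ 0.9090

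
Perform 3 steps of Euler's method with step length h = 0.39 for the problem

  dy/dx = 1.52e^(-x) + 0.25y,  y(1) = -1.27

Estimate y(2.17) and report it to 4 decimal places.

Euler: y_{n+1} = y_n + h·f(x_n, y_n).
x=1.000000, y=-1.270000: f=0.241677 → y ← -1.270000 + 0.39·0.241677 = -1.175746
x=1.390000, y=-1.175746: f=0.084658 → y ← -1.175746 + 0.39·0.084658 = -1.142729
x=1.780000, y=-1.142729: f=-0.029352 → y ← -1.142729 + 0.39·(-0.029352) = -1.154177
y(2.17) ≈ -1.1542

-1.1542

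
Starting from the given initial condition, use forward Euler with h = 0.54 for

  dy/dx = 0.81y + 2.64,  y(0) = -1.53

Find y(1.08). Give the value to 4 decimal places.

0.3136

Euler: y_{n+1} = y_n + h·f(x_n, y_n).
x=0.000000, y=-1.530000: f=1.400700 → y ← -1.530000 + 0.54·1.400700 = -0.773622
x=0.540000, y=-0.773622: f=2.013366 → y ← -0.773622 + 0.54·2.013366 = 0.313596
y(1.08) ≈ 0.3136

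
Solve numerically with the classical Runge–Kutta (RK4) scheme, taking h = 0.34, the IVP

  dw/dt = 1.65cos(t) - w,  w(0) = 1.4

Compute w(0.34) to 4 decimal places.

1.4621

RK4: k1 = f(t_n, w_n); k2 = f(t_n + h/2, w_n + (h/2)·k1); k3 = f(t_n + h/2, w_n + (h/2)·k2); k4 = f(t_n + h, w_n + h·k3); w_{n+1} = w_n + (h/6)·(k1 + 2k2 + 2k3 + k4).
t=0.000000, w=1.400000:
  k1 = f(0.000000, 1.400000) = 0.250000
  k2 = f(0.170000, 1.442500) = 0.183715
  k3 = f(0.170000, 1.431232) = 0.194983
  k4 = f(0.340000, 1.466294) = 0.089251
  w ← 1.400000 + (0.34/6)·(k1 + 2k2 + 2k3 + k4) = 1.462143
w(0.34) ≈ 1.4621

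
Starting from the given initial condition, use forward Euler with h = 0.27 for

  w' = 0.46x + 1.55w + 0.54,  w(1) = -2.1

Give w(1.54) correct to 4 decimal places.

-3.5390

Euler: w_{n+1} = w_n + h·f(x_n, w_n).
x=1.000000, w=-2.100000: f=-2.255000 → w ← -2.100000 + 0.27·(-2.255000) = -2.708850
x=1.270000, w=-2.708850: f=-3.074517 → w ← -2.708850 + 0.27·(-3.074517) = -3.538970
w(1.54) ≈ -3.5390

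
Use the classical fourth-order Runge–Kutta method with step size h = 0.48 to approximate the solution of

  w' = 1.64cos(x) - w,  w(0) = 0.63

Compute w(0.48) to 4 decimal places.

0.9881

RK4: k1 = f(x_n, w_n); k2 = f(x_n + h/2, w_n + (h/2)·k1); k3 = f(x_n + h/2, w_n + (h/2)·k2); k4 = f(x_n + h, w_n + h·k3); w_{n+1} = w_n + (h/6)·(k1 + 2k2 + 2k3 + k4).
x=0.000000, w=0.630000:
  k1 = f(0.000000, 0.630000) = 1.010000
  k2 = f(0.240000, 0.872400) = 0.720594
  k3 = f(0.240000, 0.802943) = 0.790052
  k4 = f(0.480000, 1.009225) = 0.445447
  w ← 0.630000 + (0.48/6)·(k1 + 2k2 + 2k3 + k4) = 0.988139
w(0.48) ≈ 0.9881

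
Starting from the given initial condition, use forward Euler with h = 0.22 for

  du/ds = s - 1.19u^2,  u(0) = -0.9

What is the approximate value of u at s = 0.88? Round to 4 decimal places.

-2.4925

Euler: u_{n+1} = u_n + h·f(s_n, u_n).
s=0.000000, u=-0.900000: f=-0.963900 → u ← -0.900000 + 0.22·(-0.963900) = -1.112058
s=0.220000, u=-1.112058: f=-1.251641 → u ← -1.112058 + 0.22·(-1.251641) = -1.387419
s=0.440000, u=-1.387419: f=-1.850668 → u ← -1.387419 + 0.22·(-1.850668) = -1.794566
s=0.660000, u=-1.794566: f=-3.172356 → u ← -1.794566 + 0.22·(-3.172356) = -2.492484
u(0.88) ≈ -2.4925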